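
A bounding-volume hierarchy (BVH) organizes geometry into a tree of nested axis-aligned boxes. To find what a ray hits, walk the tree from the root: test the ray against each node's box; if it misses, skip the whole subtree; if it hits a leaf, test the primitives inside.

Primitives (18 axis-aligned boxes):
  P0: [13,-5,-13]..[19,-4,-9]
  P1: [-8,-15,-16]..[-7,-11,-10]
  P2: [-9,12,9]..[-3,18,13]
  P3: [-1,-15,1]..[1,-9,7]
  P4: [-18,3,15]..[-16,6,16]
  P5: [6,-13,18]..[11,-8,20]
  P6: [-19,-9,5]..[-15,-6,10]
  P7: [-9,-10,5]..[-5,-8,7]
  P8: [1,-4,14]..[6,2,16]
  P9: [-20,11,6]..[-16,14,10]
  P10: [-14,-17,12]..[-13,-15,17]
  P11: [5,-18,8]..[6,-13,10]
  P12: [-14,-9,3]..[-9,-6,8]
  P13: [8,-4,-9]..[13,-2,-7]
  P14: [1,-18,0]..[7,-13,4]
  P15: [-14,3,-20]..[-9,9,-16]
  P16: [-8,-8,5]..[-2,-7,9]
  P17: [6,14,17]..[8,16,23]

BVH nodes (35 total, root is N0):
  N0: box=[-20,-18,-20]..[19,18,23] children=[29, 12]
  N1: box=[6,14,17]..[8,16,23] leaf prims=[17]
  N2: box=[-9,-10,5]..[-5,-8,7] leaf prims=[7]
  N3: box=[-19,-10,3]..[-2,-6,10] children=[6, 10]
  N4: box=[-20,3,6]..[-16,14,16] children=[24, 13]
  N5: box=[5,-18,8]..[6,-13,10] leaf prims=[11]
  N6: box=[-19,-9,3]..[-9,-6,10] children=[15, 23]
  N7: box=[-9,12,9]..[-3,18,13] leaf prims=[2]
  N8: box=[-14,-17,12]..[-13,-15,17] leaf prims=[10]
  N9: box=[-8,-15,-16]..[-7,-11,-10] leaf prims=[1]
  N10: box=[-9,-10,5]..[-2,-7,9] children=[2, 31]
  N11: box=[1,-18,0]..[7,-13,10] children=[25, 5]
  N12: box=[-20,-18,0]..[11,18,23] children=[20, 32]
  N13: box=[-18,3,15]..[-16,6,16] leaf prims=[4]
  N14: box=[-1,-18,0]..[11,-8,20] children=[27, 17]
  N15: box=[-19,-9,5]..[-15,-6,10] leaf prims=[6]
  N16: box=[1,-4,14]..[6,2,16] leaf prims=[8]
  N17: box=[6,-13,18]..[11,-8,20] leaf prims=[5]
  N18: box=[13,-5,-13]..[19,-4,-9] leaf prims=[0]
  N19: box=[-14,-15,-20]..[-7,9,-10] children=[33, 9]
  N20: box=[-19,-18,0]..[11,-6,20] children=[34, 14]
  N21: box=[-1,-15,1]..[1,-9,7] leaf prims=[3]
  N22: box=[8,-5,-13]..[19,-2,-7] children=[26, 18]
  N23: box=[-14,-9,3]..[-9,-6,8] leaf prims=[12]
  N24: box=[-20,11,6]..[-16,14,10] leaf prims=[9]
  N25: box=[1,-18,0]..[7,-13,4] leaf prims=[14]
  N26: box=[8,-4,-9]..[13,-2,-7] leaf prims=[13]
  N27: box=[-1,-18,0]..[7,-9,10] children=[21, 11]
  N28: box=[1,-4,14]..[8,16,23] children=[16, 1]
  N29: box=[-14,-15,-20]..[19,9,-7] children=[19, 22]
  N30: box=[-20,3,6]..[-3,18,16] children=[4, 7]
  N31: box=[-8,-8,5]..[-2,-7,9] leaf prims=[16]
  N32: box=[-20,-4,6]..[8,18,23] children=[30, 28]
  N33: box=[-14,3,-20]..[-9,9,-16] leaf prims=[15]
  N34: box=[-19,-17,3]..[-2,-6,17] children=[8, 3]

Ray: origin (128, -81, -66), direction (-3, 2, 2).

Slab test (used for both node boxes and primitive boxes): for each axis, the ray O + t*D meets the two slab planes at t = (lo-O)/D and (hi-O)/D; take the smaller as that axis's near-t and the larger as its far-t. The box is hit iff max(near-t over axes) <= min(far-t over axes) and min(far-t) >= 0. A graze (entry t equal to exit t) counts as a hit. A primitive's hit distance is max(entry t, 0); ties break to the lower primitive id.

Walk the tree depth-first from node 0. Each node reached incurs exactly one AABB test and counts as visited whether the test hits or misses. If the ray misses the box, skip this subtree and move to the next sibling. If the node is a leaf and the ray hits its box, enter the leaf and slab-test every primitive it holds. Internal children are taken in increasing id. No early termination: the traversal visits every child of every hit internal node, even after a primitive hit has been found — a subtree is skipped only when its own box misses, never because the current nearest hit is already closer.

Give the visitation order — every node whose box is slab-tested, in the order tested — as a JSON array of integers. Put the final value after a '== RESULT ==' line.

Trace the traversal:
N0 x:[109/3,148/3] y:[63/2,99/2] z:[23,89/2] -> hit [109/3,89/2], descend [12, 29]
  N12 x:[39,148/3] y:[63/2,99/2] z:[33,89/2] -> hit [39,89/2], descend [20, 32]
    N20 x:[39,49] y:[63/2,75/2] z:[33,43] -> miss, prune
    N32 x:[40,148/3] y:[77/2,99/2] z:[36,89/2] -> hit [40,89/2], descend [28, 30]
      N28 x:[40,127/3] y:[77/2,97/2] z:[40,89/2] -> hit [40,127/3], descend [1, 16]
        N1 x:[40,122/3] y:[95/2,97/2] z:[83/2,89/2] -> miss, prune
        N16 x:[122/3,127/3] y:[77/2,83/2] z:[40,41] -> hit [122/3,41] leaf, test {P8@t=122/3}
      N30 x:[131/3,148/3] y:[42,99/2] z:[36,41] -> miss, prune
  N29 x:[109/3,142/3] y:[33,45] z:[23,59/2] -> miss, prune

9 AABB tests over nodes [0, 12, 20, 32, 28, 1, 16, 30, 29]; 1 leaf entered; closest P8.

== RESULT ==
[0, 12, 20, 32, 28, 1, 16, 30, 29]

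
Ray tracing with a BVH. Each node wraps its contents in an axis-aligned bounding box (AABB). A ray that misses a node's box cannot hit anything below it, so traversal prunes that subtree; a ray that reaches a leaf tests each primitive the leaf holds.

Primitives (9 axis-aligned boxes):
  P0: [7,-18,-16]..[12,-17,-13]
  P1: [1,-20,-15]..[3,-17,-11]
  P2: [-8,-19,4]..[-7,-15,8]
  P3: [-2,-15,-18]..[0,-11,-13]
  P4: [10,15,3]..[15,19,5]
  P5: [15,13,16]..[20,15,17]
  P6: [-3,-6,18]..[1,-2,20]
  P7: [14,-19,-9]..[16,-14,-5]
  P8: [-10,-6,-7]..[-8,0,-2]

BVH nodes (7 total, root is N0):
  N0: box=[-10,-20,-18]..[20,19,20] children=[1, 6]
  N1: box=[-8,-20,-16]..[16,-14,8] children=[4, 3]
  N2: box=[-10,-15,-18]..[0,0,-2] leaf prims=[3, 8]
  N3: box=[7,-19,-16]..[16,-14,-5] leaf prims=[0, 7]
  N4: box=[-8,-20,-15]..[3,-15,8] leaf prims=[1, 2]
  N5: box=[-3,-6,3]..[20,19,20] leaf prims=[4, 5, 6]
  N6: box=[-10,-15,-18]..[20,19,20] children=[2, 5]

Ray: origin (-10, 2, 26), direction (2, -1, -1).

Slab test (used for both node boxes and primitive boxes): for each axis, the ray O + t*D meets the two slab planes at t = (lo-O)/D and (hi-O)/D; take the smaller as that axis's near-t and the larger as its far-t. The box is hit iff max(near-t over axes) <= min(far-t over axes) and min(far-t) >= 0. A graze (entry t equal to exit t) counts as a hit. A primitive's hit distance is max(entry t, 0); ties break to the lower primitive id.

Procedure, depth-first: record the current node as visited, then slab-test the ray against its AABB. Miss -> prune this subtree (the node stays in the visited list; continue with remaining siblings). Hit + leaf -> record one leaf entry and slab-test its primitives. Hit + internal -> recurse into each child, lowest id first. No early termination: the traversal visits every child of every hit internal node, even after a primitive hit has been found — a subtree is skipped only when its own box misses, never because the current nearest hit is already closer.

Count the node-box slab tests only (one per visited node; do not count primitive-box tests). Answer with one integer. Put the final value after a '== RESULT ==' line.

Traverse from the root:
N0 x:[0,15] y:[-17,22] z:[6,44] -> hit [6,15], descend [1, 6]
  N1 x:[1,13] y:[16,22] z:[18,42] -> miss, prune
  N6 x:[0,15] y:[-17,17] z:[6,44] -> hit [6,15], descend [2, 5]
    N2 x:[0,5] y:[2,17] z:[28,44] -> miss, prune
    N5 x:[7/2,15] y:[-17,8] z:[6,23] -> hit [6,8] leaf, test {P4(miss), P5(miss), P6(miss)}

Visited [0, 1, 6, 2, 5]. Tests: 5 box, 1 leaf. Nearest: miss.

== RESULT ==
5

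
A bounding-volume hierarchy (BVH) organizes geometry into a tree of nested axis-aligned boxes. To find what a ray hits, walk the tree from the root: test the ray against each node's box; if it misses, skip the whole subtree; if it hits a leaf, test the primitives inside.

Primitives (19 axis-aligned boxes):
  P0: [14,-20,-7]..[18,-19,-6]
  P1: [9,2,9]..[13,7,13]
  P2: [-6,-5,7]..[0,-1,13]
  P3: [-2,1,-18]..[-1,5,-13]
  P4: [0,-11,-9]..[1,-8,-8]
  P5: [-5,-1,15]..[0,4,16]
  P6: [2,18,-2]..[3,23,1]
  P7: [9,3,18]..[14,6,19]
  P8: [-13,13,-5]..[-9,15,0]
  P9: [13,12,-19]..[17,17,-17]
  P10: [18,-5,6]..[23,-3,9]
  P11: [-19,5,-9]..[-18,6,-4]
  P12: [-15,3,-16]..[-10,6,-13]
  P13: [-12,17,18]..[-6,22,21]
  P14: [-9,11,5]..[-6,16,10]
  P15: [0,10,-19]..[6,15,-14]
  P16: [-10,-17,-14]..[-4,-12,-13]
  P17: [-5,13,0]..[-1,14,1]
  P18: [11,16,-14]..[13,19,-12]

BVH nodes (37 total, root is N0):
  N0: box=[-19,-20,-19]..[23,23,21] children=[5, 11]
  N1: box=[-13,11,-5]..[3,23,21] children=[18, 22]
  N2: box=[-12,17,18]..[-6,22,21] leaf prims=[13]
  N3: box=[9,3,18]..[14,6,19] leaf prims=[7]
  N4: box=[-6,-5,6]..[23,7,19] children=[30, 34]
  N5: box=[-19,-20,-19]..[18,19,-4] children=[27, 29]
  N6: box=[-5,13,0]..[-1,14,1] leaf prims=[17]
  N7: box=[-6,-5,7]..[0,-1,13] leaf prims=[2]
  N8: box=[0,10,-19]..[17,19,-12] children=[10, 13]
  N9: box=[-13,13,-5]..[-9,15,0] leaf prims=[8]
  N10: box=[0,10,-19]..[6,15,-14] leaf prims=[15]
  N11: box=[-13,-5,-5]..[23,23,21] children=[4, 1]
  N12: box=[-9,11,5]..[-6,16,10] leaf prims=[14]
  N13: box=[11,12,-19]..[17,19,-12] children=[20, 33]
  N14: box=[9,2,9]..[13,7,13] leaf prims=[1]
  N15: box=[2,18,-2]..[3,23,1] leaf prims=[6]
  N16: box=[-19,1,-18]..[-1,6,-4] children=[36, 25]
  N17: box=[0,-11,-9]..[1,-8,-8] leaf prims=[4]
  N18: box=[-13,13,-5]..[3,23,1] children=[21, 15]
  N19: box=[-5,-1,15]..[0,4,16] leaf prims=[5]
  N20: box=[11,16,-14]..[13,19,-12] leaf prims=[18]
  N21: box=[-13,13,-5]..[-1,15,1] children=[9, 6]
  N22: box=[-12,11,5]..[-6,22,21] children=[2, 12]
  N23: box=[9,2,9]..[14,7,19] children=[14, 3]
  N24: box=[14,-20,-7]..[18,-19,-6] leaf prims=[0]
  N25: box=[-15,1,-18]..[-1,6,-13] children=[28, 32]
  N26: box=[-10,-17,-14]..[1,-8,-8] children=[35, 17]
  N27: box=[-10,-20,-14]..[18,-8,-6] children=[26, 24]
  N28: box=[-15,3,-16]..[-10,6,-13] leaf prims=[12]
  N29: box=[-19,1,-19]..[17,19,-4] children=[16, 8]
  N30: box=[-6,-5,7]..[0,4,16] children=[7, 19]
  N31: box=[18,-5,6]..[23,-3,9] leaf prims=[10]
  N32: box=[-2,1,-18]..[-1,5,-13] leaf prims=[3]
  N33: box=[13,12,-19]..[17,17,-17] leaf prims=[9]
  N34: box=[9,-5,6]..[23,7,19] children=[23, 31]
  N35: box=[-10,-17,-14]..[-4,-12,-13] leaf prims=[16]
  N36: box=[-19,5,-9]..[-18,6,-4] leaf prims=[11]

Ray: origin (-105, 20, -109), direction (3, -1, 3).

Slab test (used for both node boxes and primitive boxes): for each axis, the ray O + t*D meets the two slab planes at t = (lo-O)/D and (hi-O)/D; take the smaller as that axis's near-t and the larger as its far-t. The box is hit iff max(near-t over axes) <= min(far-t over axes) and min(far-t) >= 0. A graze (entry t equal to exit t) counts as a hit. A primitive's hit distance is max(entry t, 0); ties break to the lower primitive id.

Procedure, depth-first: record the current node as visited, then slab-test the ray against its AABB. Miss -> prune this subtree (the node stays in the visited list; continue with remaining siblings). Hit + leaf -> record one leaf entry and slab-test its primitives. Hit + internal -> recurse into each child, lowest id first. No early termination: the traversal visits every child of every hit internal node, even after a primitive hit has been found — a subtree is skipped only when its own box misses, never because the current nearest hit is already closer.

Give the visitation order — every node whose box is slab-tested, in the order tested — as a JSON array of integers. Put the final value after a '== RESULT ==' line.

Trace the traversal:
N0 x:[86/3,128/3] y:[-3,40] z:[30,130/3] -> hit [30,40], descend [5, 11]
  N5 x:[86/3,41] y:[1,40] z:[30,35] -> hit [30,35], descend [27, 29]
    N27 x:[95/3,41] y:[28,40] z:[95/3,103/3] -> hit [95/3,103/3], descend [24, 26]
      N24 x:[119/3,41] y:[39,40] z:[34,103/3] -> miss, prune
      N26 x:[95/3,106/3] y:[28,37] z:[95/3,101/3] -> hit [95/3,101/3], descend [17, 35]
        N17 x:[35,106/3] y:[28,31] z:[100/3,101/3] -> miss, prune
        N35 x:[95/3,101/3] y:[32,37] z:[95/3,32] -> hit [32,32] leaf, test {P16@t=32}
    N29 x:[86/3,122/3] y:[1,19] z:[30,35] -> miss, prune
  N11 x:[92/3,128/3] y:[-3,25] z:[104/3,130/3] -> miss, prune

Visited [0, 5, 27, 24, 26, 17, 35, 29, 11]. Tests: 9 box, 1 leaf. Nearest: P16.

== RESULT ==
[0, 5, 27, 24, 26, 17, 35, 29, 11]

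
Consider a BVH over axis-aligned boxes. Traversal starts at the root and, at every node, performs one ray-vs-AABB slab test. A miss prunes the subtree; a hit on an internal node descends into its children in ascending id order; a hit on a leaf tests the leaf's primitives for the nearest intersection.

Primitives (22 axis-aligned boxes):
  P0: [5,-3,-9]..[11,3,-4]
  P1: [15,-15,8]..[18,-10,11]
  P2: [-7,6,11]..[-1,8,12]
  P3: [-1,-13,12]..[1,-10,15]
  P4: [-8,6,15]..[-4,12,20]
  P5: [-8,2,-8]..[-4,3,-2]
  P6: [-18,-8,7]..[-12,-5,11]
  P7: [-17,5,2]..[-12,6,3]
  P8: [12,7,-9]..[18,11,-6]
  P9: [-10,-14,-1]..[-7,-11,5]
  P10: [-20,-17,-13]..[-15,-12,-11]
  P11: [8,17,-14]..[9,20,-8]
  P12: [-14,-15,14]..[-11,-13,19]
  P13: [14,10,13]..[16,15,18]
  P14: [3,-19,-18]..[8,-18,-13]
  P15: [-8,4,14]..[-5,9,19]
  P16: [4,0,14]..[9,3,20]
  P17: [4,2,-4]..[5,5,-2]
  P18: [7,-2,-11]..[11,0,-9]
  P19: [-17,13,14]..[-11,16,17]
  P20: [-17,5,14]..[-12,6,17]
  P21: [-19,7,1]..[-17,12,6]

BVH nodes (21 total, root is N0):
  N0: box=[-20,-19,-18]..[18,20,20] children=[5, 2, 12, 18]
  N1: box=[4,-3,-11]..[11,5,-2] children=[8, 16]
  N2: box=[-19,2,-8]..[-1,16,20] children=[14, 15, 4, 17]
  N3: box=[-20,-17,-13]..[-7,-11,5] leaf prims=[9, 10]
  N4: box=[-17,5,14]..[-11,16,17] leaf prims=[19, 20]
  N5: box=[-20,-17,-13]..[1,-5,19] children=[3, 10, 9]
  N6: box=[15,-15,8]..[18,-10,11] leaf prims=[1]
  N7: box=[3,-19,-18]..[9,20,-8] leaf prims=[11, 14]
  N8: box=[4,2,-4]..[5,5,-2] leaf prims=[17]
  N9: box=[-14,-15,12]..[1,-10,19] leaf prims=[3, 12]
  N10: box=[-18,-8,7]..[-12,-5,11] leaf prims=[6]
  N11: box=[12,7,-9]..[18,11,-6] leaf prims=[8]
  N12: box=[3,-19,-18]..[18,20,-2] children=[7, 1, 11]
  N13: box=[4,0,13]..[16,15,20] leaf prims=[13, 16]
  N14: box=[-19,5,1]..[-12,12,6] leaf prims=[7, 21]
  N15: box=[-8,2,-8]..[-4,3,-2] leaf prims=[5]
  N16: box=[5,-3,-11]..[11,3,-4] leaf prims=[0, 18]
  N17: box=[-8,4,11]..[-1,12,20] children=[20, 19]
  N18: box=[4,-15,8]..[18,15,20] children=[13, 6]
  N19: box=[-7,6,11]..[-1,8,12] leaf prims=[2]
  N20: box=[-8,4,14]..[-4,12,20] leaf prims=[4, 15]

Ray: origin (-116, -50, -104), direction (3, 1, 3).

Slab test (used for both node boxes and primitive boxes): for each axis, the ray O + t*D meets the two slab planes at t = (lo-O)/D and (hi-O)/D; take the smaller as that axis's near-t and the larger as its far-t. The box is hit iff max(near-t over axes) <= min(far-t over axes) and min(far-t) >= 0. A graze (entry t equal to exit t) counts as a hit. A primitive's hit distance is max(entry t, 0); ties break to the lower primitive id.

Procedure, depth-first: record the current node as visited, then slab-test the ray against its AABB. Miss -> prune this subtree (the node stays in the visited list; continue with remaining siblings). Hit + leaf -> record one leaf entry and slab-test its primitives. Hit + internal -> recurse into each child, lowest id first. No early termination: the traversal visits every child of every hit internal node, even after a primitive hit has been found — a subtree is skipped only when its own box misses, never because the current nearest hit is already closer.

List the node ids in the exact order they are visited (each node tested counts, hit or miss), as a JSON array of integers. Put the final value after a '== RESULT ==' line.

Traverse from the root:
N0 x:[32,134/3] y:[31,70] z:[86/3,124/3] -> hit [32,124/3], descend [2, 5, 12, 18]
  N2 x:[97/3,115/3] y:[52,66] z:[32,124/3] -> miss, prune
  N5 x:[32,39] y:[33,45] z:[91/3,41] -> hit [33,39], descend [3, 9, 10]
    N3 x:[32,109/3] y:[33,39] z:[91/3,109/3] -> hit [33,109/3] leaf, test {P9@t=36, P10(miss)}
    N9 x:[34,39] y:[35,40] z:[116/3,41] -> hit [116/3,39] leaf, test {P3@t=116/3, P12(miss)}
    N10 x:[98/3,104/3] y:[42,45] z:[37,115/3] -> miss, prune
  N12 x:[119/3,134/3] y:[31,70] z:[86/3,34] -> miss, prune
  N18 x:[40,134/3] y:[35,65] z:[112/3,124/3] -> hit [40,124/3], descend [6, 13]
    N6 x:[131/3,134/3] y:[35,40] z:[112/3,115/3] -> miss, prune
    N13 x:[40,44] y:[50,65] z:[39,124/3] -> miss, prune

order=[0, 2, 5, 3, 9, 10, 12, 18, 6, 13]  |boxes|=10  |leaves|=2  hit=P9

== RESULT ==
[0, 2, 5, 3, 9, 10, 12, 18, 6, 13]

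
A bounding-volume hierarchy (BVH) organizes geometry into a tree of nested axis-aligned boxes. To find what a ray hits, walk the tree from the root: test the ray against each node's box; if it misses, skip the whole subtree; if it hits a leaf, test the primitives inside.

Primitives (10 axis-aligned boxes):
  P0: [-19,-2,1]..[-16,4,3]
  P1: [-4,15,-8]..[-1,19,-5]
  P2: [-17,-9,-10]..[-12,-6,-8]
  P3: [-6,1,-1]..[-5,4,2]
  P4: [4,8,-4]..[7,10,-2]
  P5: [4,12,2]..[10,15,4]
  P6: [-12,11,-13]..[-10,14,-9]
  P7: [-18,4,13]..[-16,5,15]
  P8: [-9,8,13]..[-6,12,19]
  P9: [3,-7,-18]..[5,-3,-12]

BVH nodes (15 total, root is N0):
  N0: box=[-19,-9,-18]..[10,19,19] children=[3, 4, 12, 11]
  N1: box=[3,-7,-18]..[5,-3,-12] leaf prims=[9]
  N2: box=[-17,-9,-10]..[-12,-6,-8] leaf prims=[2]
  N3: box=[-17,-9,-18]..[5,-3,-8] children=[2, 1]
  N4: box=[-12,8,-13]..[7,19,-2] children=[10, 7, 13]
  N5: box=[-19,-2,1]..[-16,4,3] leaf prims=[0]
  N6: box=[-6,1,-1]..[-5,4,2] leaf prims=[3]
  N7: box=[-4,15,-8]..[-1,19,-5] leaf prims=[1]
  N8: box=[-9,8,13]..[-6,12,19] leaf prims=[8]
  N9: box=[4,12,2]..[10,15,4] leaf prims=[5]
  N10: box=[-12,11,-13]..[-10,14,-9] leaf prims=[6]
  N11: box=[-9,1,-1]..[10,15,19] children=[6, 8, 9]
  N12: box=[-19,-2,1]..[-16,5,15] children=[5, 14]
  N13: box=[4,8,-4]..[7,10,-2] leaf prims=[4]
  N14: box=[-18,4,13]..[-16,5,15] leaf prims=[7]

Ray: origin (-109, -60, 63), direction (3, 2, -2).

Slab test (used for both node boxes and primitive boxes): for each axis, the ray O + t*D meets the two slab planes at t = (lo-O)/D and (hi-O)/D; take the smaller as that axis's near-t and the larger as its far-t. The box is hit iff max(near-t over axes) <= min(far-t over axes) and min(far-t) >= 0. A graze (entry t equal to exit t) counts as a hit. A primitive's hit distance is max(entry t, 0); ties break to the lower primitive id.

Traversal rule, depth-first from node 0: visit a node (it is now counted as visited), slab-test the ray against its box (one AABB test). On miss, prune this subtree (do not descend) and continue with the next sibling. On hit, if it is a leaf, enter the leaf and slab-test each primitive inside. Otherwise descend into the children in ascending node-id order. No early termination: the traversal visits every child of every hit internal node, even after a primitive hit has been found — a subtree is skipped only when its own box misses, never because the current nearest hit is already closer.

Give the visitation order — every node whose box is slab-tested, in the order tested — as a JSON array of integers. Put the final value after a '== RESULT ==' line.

Traverse from the root:
N0 x:[30,119/3] y:[51/2,79/2] z:[22,81/2] -> hit [30,79/2], descend [3, 4, 11, 12]
  N3 x:[92/3,38] y:[51/2,57/2] z:[71/2,81/2] -> miss, prune
  N4 x:[97/3,116/3] y:[34,79/2] z:[65/2,38] -> hit [34,38], descend [7, 10, 13]
    N7 x:[35,36] y:[75/2,79/2] z:[34,71/2] -> miss, prune
    N10 x:[97/3,33] y:[71/2,37] z:[36,38] -> miss, prune
    N13 x:[113/3,116/3] y:[34,35] z:[65/2,67/2] -> miss, prune
  N11 x:[100/3,119/3] y:[61/2,75/2] z:[22,32] -> miss, prune
  N12 x:[30,31] y:[29,65/2] z:[24,31] -> hit [30,31], descend [5, 14]
    N5 x:[30,31] y:[29,32] z:[30,31] -> hit [30,31] leaf, test {P0@t=30}
    N14 x:[91/3,31] y:[32,65/2] z:[24,25] -> miss, prune

order=[0, 3, 4, 7, 10, 13, 11, 12, 5, 14]  |boxes|=10  |leaves|=1  hit=P0

== RESULT ==
[0, 3, 4, 7, 10, 13, 11, 12, 5, 14]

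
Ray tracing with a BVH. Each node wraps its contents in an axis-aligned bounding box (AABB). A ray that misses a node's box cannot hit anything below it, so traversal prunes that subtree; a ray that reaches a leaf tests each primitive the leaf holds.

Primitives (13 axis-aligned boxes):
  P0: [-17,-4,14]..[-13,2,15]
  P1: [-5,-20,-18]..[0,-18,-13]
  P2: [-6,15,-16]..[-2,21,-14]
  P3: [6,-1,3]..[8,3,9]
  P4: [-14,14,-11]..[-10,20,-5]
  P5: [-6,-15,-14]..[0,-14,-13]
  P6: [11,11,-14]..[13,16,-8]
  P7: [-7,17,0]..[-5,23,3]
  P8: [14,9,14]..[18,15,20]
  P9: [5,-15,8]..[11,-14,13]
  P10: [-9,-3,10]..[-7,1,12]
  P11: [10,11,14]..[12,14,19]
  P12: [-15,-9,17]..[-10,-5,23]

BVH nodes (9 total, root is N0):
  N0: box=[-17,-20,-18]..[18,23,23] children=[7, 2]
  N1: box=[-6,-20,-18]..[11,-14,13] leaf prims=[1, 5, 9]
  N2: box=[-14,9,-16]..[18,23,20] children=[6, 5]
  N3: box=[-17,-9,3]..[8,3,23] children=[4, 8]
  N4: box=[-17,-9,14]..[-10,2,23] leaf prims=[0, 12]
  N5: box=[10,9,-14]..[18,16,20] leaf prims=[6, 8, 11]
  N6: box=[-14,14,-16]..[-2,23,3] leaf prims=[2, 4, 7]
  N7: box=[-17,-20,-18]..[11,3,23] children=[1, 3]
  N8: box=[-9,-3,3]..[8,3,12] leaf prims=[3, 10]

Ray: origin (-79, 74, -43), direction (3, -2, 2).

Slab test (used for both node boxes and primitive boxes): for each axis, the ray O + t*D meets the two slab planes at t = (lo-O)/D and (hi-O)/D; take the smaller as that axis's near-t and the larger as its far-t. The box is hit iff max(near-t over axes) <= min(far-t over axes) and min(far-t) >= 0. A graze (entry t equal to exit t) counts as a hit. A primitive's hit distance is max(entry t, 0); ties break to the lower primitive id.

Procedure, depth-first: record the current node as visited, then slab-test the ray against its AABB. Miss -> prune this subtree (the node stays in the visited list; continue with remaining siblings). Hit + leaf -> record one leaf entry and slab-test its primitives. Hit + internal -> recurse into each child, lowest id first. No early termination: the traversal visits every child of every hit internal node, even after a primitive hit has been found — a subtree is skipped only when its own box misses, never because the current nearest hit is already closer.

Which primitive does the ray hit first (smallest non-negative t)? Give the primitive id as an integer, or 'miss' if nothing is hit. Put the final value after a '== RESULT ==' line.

Walk:
N0 x:[62/3,97/3] y:[51/2,47] z:[25/2,33] -> hit [51/2,97/3], descend [2, 7]
  N2 x:[65/3,97/3] y:[51/2,65/2] z:[27/2,63/2] -> hit [51/2,63/2], descend [5, 6]
    N5 x:[89/3,97/3] y:[29,65/2] z:[29/2,63/2] -> hit [89/3,63/2] leaf, test {P6(miss), P8@t=31, P11@t=30}
    N6 x:[65/3,77/3] y:[51/2,30] z:[27/2,23] -> miss, prune
  N7 x:[62/3,30] y:[71/2,47] z:[25/2,33] -> miss, prune

order=[0, 2, 5, 6, 7]  |boxes|=5  |leaves|=1  hit=P11

== RESULT ==
11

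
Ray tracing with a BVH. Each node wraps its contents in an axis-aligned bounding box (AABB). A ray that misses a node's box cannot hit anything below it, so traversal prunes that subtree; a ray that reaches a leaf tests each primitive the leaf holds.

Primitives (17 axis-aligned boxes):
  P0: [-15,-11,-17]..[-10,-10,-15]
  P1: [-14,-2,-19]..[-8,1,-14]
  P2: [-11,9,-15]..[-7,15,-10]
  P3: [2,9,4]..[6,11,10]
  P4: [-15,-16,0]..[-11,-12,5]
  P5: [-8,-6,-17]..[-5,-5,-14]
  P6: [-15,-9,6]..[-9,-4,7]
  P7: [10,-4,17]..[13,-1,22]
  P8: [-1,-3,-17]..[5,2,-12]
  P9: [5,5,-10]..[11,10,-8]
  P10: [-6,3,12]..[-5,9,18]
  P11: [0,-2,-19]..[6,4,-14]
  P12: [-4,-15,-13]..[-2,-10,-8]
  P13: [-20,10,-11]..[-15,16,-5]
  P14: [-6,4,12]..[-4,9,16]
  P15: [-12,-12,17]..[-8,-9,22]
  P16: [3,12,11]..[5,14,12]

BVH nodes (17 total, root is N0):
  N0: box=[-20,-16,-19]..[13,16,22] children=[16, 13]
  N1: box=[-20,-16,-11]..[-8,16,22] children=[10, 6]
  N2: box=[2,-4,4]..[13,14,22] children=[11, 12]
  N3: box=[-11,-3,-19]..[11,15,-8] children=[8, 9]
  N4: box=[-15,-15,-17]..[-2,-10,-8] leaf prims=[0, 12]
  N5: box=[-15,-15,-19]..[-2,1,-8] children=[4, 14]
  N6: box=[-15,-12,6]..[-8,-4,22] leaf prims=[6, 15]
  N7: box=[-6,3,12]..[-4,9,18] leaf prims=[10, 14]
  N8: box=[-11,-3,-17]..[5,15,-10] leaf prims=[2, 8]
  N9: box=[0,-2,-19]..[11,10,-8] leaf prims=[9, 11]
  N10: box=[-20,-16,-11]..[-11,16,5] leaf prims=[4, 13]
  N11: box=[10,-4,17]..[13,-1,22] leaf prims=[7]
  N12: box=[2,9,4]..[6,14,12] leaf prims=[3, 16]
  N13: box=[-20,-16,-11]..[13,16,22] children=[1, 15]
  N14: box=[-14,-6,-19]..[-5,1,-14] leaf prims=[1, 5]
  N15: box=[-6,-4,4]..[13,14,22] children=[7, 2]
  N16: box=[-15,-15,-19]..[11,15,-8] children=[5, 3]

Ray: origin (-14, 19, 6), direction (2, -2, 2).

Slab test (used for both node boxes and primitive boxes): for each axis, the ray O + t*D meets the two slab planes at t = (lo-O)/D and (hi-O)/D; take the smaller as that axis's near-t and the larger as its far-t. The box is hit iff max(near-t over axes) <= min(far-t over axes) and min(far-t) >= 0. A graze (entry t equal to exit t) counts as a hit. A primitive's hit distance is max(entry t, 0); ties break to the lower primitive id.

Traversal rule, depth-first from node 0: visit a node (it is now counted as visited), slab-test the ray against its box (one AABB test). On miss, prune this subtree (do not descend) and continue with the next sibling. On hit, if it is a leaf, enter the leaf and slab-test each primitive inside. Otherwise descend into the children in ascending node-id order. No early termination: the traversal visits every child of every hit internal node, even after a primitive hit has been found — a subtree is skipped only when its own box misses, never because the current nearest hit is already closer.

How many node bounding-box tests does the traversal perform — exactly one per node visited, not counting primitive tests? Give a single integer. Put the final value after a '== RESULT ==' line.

Walk:
N0 x:[-3,27/2] y:[3/2,35/2] z:[-25/2,8] -> hit [3/2,8], descend [13, 16]
  N13 x:[-3,27/2] y:[3/2,35/2] z:[-17/2,8] -> hit [3/2,8], descend [1, 15]
    N1 x:[-3,3] y:[3/2,35/2] z:[-17/2,8] -> hit [3/2,3], descend [6, 10]
      N6 x:[-1/2,3] y:[23/2,31/2] z:[0,8] -> miss, prune
      N10 x:[-3,3/2] y:[3/2,35/2] z:[-17/2,-1/2] -> miss, prune
    N15 x:[4,27/2] y:[5/2,23/2] z:[-1,8] -> hit [4,8], descend [2, 7]
      N2 x:[8,27/2] y:[5/2,23/2] z:[-1,8] -> hit [8,8], descend [11, 12]
        N11 x:[12,27/2] y:[10,23/2] z:[11/2,8] -> miss, prune
        N12 x:[8,10] y:[5/2,5] z:[-1,3] -> miss, prune
      N7 x:[4,5] y:[5,8] z:[3,6] -> hit [5,5] leaf, test {P10(miss), P14@t=5}
  N16 x:[-1/2,25/2] y:[2,17] z:[-25/2,-7] -> miss, prune

order=[0, 13, 1, 6, 10, 15, 2, 11, 12, 7, 16]  |boxes|=11  |leaves|=1  hit=P14

== RESULT ==
11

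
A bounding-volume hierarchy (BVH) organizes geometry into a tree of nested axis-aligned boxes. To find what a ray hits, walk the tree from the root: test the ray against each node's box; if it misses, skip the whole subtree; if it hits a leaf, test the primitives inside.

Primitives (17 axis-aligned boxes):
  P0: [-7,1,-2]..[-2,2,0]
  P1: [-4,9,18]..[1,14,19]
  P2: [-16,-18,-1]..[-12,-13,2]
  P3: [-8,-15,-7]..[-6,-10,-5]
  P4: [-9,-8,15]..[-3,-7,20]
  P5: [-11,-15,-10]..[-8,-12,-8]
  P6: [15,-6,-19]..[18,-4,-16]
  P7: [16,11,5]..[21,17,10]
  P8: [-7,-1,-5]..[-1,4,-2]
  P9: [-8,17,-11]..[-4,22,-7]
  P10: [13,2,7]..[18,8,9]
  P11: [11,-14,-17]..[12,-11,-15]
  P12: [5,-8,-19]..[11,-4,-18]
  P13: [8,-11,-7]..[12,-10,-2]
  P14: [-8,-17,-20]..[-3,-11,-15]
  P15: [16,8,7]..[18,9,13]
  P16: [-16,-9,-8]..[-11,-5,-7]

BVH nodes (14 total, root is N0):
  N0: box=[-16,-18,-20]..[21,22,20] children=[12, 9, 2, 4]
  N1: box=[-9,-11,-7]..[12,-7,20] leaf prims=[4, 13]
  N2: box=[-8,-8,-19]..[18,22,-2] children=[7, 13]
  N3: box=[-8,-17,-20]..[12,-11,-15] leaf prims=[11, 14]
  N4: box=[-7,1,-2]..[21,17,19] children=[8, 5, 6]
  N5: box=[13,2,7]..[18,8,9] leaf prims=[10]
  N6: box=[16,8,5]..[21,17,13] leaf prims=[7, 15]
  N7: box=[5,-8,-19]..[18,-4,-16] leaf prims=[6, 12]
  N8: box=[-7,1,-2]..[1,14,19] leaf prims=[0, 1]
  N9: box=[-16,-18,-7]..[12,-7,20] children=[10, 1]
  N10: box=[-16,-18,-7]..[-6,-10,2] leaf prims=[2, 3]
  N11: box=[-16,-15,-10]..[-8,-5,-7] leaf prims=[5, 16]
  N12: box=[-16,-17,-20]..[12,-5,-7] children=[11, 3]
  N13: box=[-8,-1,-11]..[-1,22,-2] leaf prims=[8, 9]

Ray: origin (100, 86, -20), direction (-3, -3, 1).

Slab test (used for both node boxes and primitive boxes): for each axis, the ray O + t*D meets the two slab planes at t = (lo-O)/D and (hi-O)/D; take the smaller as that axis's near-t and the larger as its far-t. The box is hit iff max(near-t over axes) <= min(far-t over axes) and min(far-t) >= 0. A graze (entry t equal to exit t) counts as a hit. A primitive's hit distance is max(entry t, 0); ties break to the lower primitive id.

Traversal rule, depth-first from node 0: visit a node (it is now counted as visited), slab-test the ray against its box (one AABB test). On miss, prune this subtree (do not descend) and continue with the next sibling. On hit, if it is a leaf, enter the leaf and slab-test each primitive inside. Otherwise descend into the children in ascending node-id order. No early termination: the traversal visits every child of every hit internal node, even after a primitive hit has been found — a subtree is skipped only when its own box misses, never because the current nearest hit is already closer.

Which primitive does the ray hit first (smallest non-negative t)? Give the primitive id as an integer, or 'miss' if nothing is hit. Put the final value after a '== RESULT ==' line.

Walk:
N0 x:[79/3,116/3] y:[64/3,104/3] z:[0,40] -> hit [79/3,104/3], descend [2, 4, 9, 12]
  N2 x:[82/3,36] y:[64/3,94/3] z:[1,18] -> miss, prune
  N4 x:[79/3,107/3] y:[23,85/3] z:[18,39] -> hit [79/3,85/3], descend [5, 6, 8]
    N5 x:[82/3,29] y:[26,28] z:[27,29] -> hit [82/3,28] leaf, test {P10@t=82/3}
    N6 x:[79/3,28] y:[23,26] z:[25,33] -> miss, prune
    N8 x:[33,107/3] y:[24,85/3] z:[18,39] -> miss, prune
  N9 x:[88/3,116/3] y:[31,104/3] z:[13,40] -> hit [31,104/3], descend [1, 10]
    N1 x:[88/3,109/3] y:[31,97/3] z:[13,40] -> hit [31,97/3] leaf, test {P4(miss), P13(miss)}
    N10 x:[106/3,116/3] y:[32,104/3] z:[13,22] -> miss, prune
  N12 x:[88/3,116/3] y:[91/3,103/3] z:[0,13] -> miss, prune

order=[0, 2, 4, 5, 6, 8, 9, 1, 10, 12]  |boxes|=10  |leaves|=2  hit=P10

== RESULT ==
10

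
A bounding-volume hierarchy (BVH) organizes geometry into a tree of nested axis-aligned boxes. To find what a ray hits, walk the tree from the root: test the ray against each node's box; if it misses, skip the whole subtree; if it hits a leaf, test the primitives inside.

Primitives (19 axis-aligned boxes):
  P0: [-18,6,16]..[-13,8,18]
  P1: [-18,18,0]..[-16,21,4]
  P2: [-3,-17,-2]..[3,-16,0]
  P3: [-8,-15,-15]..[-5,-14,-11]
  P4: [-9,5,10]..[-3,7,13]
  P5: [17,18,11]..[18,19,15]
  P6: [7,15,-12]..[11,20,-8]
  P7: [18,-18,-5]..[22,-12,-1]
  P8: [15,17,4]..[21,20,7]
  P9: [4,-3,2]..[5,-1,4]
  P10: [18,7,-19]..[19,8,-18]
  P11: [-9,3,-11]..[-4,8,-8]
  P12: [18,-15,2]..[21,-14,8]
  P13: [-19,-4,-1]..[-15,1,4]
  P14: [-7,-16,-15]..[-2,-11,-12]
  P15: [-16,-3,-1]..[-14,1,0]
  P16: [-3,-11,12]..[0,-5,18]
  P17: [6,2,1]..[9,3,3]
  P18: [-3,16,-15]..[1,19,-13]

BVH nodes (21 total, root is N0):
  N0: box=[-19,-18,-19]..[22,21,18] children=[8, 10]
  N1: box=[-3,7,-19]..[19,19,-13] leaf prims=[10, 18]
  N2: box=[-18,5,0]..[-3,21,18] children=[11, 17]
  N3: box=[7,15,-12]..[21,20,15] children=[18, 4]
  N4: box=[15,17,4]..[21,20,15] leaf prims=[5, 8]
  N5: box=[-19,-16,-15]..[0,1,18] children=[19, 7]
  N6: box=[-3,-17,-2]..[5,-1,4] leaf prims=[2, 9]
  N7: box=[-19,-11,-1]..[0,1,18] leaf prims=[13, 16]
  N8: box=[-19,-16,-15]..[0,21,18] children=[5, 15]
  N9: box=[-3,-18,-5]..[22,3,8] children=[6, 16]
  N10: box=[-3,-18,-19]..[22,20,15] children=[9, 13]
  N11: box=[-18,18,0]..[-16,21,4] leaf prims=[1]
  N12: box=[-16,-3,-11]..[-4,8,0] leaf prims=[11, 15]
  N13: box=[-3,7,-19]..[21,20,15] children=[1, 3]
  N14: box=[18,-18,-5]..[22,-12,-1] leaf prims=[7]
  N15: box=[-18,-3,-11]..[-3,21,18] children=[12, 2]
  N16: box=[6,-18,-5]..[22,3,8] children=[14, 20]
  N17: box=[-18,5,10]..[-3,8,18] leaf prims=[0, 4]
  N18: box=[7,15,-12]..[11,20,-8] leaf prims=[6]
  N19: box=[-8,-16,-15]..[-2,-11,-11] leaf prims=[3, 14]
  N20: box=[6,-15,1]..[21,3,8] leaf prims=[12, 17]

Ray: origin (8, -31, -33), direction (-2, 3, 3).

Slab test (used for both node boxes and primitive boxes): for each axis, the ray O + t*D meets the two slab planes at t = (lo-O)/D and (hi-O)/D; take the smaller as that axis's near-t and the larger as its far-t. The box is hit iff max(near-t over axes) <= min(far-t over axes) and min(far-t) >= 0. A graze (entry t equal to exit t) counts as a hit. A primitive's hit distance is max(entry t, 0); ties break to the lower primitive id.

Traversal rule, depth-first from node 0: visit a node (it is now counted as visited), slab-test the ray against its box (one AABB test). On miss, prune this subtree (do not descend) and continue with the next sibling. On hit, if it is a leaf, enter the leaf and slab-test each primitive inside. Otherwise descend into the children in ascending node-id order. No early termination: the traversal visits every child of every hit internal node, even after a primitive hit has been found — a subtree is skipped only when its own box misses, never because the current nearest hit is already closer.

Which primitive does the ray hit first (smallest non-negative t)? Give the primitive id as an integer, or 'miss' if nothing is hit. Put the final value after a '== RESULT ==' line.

Traverse from the root:
N0 x:[-7,27/2] y:[13/3,52/3] z:[14/3,17] -> hit [14/3,27/2], descend [8, 10]
  N8 x:[4,27/2] y:[5,52/3] z:[6,17] -> hit [6,27/2], descend [5, 15]
    N5 x:[4,27/2] y:[5,32/3] z:[6,17] -> hit [6,32/3], descend [7, 19]
      N7 x:[4,27/2] y:[20/3,32/3] z:[32/3,17] -> hit [32/3,32/3] leaf, test {P13(miss), P16(miss)}
      N19 x:[5,8] y:[5,20/3] z:[6,22/3] -> hit [6,20/3] leaf, test {P3(miss), P14@t=6}
    N15 x:[11/2,13] y:[28/3,52/3] z:[22/3,17] -> hit [28/3,13], descend [2, 12]
      N2 x:[11/2,13] y:[12,52/3] z:[11,17] -> hit [12,13], descend [11, 17]
        N11 x:[12,13] y:[49/3,52/3] z:[11,37/3] -> miss, prune
        N17 x:[11/2,13] y:[12,13] z:[43/3,17] -> miss, prune
      N12 x:[6,12] y:[28/3,13] z:[22/3,11] -> hit [28/3,11] leaf, test {P11(miss), P15(miss)}
  N10 x:[-7,11/2] y:[13/3,17] z:[14/3,16] -> hit [14/3,11/2], descend [9, 13]
    N9 x:[-7,11/2] y:[13/3,34/3] z:[28/3,41/3] -> miss, prune
    N13 x:[-13/2,11/2] y:[38/3,17] z:[14/3,16] -> miss, prune

order=[0, 8, 5, 7, 19, 15, 2, 11, 17, 12, 10, 9, 13]  |boxes|=13  |leaves|=3  hit=P14

== RESULT ==
14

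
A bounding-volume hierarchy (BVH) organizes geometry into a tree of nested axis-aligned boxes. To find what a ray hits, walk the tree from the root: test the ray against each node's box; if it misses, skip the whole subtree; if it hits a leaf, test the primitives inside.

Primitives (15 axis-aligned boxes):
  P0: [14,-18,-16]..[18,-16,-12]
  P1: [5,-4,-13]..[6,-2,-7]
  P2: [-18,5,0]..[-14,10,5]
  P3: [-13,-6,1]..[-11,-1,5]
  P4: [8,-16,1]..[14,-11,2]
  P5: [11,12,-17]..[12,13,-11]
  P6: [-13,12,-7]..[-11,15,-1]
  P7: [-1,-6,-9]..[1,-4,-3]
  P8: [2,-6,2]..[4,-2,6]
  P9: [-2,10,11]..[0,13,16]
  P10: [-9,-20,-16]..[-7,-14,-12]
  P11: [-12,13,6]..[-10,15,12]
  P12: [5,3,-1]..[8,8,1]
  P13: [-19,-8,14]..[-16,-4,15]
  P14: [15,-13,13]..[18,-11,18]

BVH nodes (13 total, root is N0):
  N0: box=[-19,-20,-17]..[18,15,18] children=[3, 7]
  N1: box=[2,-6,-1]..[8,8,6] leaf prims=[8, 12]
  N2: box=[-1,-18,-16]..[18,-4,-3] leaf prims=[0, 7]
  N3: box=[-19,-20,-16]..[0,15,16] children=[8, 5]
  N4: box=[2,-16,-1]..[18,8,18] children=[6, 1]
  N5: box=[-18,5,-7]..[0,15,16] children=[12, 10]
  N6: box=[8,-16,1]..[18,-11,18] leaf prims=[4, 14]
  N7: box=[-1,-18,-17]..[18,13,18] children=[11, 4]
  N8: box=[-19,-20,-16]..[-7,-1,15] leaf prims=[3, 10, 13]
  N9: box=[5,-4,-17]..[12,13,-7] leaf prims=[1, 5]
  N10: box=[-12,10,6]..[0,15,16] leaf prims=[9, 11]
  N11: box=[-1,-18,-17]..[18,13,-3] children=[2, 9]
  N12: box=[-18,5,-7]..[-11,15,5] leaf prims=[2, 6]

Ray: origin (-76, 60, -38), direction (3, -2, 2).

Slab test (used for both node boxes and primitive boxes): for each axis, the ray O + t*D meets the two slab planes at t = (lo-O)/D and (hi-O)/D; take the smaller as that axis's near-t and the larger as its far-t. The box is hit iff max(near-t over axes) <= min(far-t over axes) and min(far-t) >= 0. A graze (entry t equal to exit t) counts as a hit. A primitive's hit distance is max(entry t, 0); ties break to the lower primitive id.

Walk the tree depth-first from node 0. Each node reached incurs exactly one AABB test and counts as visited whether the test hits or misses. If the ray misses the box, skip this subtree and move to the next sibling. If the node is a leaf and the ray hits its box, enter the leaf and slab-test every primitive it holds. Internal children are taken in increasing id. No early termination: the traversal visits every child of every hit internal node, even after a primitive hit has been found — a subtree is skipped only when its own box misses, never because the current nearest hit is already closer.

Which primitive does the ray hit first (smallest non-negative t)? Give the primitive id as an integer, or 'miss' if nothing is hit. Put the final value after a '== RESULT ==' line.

Traverse from the root:
N0 x:[19,94/3] y:[45/2,40] z:[21/2,28] -> hit [45/2,28], descend [3, 7]
  N3 x:[19,76/3] y:[45/2,40] z:[11,27] -> hit [45/2,76/3], descend [5, 8]
    N5 x:[58/3,76/3] y:[45/2,55/2] z:[31/2,27] -> hit [45/2,76/3], descend [10, 12]
      N10 x:[64/3,76/3] y:[45/2,25] z:[22,27] -> hit [45/2,25] leaf, test {P9@t=74/3, P11(miss)}
      N12 x:[58/3,65/3] y:[45/2,55/2] z:[31/2,43/2] -> miss, prune
    N8 x:[19,23] y:[61/2,40] z:[11,53/2] -> miss, prune
  N7 x:[25,94/3] y:[47/2,39] z:[21/2,28] -> hit [25,28], descend [4, 11]
    N4 x:[26,94/3] y:[26,38] z:[37/2,28] -> hit [26,28], descend [1, 6]
      N1 x:[26,28] y:[26,33] z:[37/2,22] -> miss, prune
      N6 x:[28,94/3] y:[71/2,38] z:[39/2,28] -> miss, prune
    N11 x:[25,94/3] y:[47/2,39] z:[21/2,35/2] -> miss, prune

Visited [0, 3, 5, 10, 12, 8, 7, 4, 1, 6, 11]. Tests: 11 box, 1 leaf. Nearest: P9.

== RESULT ==
9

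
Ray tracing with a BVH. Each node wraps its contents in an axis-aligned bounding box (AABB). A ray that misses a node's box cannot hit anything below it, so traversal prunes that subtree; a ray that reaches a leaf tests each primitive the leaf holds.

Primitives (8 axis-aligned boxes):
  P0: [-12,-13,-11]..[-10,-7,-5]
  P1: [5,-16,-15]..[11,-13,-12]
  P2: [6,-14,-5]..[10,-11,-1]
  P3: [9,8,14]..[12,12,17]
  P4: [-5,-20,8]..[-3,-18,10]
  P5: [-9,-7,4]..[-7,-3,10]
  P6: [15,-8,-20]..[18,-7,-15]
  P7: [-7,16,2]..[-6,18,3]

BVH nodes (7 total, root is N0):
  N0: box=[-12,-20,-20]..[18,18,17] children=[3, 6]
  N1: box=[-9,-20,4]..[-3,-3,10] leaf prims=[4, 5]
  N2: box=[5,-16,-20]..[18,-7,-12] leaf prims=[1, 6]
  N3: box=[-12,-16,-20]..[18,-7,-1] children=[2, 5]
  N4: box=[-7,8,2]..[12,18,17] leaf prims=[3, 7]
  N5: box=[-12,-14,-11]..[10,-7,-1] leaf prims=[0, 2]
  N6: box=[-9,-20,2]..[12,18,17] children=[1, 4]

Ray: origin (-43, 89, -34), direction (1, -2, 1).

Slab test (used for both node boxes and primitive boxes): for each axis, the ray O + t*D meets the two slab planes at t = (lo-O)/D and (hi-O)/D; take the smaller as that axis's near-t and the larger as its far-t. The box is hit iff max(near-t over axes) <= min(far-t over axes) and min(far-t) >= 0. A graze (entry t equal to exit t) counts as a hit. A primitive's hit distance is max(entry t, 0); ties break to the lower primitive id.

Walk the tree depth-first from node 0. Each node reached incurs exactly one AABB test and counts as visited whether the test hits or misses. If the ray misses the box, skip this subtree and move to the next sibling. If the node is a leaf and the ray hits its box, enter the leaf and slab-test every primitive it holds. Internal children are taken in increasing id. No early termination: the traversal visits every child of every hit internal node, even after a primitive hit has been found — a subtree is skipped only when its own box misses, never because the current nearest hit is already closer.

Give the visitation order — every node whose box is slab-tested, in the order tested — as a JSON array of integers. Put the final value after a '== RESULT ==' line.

Walk:
N0 x:[31,61] y:[71/2,109/2] z:[14,51] -> hit [71/2,51], descend [3, 6]
  N3 x:[31,61] y:[48,105/2] z:[14,33] -> miss, prune
  N6 x:[34,55] y:[71/2,109/2] z:[36,51] -> hit [36,51], descend [1, 4]
    N1 x:[34,40] y:[46,109/2] z:[38,44] -> miss, prune
    N4 x:[36,55] y:[71/2,81/2] z:[36,51] -> hit [36,81/2] leaf, test {P3(miss), P7@t=36}

order=[0, 3, 6, 1, 4]  |boxes|=5  |leaves|=1  hit=P7

== RESULT ==
[0, 3, 6, 1, 4]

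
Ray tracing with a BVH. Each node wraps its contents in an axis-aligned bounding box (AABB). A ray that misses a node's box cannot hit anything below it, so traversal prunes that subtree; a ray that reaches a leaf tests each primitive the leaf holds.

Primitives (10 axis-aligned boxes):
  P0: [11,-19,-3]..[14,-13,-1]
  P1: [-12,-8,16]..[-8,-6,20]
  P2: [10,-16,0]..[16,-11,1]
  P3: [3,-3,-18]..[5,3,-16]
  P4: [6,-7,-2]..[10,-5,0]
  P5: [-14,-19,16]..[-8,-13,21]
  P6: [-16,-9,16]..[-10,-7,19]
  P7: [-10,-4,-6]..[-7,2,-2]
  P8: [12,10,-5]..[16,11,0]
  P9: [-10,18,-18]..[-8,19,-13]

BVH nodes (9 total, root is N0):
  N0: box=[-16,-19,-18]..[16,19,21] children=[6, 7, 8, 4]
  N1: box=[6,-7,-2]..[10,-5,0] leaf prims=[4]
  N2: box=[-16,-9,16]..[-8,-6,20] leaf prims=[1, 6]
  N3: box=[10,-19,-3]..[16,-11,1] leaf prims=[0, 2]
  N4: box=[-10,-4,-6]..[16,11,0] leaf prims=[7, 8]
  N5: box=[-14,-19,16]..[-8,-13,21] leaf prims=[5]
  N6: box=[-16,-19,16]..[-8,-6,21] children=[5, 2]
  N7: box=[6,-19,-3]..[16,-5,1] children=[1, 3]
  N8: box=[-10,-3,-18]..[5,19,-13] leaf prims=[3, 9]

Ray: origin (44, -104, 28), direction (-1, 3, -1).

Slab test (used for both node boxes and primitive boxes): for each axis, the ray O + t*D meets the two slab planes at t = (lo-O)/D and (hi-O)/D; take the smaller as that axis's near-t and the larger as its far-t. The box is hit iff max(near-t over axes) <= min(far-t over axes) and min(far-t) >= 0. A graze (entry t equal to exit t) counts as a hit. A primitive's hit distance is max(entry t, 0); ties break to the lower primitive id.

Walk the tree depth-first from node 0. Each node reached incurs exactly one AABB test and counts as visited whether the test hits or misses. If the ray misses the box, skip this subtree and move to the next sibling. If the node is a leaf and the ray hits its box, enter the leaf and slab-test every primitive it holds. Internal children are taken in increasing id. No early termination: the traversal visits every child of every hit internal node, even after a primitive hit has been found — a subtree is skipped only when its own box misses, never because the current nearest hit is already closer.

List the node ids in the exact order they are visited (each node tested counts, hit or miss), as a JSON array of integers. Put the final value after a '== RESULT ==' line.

Walk:
N0 x:[28,60] y:[85/3,41] z:[7,46] -> hit [85/3,41], descend [4, 6, 7, 8]
  N4 x:[28,54] y:[100/3,115/3] z:[28,34] -> hit [100/3,34] leaf, test {P7(miss), P8(miss)}
  N6 x:[52,60] y:[85/3,98/3] z:[7,12] -> miss, prune
  N7 x:[28,38] y:[85/3,33] z:[27,31] -> hit [85/3,31], descend [1, 3]
    N1 x:[34,38] y:[97/3,33] z:[28,30] -> miss, prune
    N3 x:[28,34] y:[85/3,31] z:[27,31] -> hit [85/3,31] leaf, test {P0@t=30, P2(miss)}
  N8 x:[39,54] y:[101/3,41] z:[41,46] -> hit [41,41] leaf, test {P3(miss), P9(miss)}

7 AABB tests over nodes [0, 4, 6, 7, 1, 3, 8]; 3 leaves entered; closest P0.

== RESULT ==
[0, 4, 6, 7, 1, 3, 8]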